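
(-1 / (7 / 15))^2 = 225 / 49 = 4.59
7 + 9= 16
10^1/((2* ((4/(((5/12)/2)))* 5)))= 5/96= 0.05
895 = 895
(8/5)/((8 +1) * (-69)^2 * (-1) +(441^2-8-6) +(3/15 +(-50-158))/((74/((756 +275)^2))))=-592/1048317819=-0.00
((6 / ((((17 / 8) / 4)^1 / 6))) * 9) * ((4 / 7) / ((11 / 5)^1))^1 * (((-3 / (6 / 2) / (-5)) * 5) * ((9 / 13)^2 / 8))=2099520 / 221221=9.49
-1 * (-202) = 202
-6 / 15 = -0.40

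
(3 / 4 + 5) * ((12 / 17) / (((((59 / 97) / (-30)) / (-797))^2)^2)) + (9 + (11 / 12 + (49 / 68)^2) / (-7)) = 11403614592001036745654440769137 / 1176644222544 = 9691642021872592415.41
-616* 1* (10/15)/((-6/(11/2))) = 3388/9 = 376.44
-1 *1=-1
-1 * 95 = -95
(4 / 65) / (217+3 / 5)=0.00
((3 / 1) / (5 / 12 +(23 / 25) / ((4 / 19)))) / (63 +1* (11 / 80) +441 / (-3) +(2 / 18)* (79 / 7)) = -1134000 / 149468573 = -0.01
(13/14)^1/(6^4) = 13/18144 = 0.00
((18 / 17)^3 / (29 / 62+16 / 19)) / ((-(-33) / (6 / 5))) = 13740192 / 416941745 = 0.03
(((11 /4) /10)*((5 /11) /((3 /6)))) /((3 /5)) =5 /12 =0.42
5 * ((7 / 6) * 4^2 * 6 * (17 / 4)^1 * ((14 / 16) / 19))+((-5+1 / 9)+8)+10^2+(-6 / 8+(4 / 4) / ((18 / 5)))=145175 / 684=212.24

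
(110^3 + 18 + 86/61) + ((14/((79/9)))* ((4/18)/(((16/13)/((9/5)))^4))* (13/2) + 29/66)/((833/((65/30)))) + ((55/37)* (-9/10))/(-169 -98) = 71346586670625725587310887/53602963521085440000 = 1331019.44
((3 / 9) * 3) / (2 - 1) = 1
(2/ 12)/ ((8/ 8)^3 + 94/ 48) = 4/ 71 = 0.06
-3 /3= -1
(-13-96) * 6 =-654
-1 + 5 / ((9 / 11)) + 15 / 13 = 6.26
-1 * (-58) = 58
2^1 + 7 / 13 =2.54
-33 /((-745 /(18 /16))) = 297 /5960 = 0.05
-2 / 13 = -0.15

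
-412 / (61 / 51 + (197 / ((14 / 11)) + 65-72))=-294168 / 106373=-2.77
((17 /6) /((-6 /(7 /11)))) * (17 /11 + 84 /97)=-0.72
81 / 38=2.13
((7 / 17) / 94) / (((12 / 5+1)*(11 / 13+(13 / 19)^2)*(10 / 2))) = 32851 / 167559888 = 0.00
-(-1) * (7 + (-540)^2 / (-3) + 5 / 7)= -680346 / 7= -97192.29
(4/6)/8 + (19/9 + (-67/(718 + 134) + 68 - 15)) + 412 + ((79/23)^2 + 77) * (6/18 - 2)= 107872313/338031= 319.12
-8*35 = -280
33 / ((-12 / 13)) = -143 / 4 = -35.75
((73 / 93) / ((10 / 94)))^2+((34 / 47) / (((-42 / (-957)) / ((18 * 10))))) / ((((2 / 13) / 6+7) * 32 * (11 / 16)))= 717669696928 / 9745909425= 73.64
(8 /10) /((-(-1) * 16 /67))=3.35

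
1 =1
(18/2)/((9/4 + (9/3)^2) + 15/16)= 48/65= 0.74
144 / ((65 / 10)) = 288 / 13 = 22.15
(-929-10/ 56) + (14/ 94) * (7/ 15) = -929.11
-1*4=-4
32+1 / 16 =513 / 16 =32.06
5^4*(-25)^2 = 390625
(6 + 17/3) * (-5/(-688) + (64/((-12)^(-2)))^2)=2045226516655/2064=990904320.08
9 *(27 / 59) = 243 / 59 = 4.12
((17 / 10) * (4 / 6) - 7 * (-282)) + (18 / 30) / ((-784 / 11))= 23227469 / 11760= 1975.12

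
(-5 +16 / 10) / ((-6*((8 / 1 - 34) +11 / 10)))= -17 / 747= -0.02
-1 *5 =-5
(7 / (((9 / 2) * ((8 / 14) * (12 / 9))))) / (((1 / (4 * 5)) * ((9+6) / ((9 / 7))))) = 7 / 2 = 3.50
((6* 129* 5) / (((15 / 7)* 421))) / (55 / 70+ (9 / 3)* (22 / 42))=8428 / 4631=1.82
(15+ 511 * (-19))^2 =93973636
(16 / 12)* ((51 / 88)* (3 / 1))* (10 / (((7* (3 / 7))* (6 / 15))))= 425 / 22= 19.32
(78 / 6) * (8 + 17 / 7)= 949 / 7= 135.57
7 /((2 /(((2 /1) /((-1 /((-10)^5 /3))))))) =700000 /3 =233333.33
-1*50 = -50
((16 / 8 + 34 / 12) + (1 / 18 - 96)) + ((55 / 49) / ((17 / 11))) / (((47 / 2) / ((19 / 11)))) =-32085010 / 352359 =-91.06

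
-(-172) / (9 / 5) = 860 / 9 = 95.56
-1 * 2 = -2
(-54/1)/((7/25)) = -1350/7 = -192.86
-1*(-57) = 57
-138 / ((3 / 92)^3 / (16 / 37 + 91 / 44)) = -12151815584 / 1221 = -9952346.92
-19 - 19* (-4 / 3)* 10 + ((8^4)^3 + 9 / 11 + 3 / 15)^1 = 11338713700273 / 165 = 68719476971.35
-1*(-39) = 39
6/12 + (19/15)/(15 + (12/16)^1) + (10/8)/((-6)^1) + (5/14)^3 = 19339/46305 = 0.42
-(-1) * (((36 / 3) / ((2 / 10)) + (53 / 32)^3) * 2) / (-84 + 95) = 2114957 / 180224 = 11.74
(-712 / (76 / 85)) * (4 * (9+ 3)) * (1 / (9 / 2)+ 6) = -13556480 / 57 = -237832.98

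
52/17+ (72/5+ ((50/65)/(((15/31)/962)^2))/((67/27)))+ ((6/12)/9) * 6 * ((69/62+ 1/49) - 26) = 63597878057521/51904230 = 1225292.78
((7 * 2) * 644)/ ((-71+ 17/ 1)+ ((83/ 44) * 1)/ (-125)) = -49588000/ 297083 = -166.92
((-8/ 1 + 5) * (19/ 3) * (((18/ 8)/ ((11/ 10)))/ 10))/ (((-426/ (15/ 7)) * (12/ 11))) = 285/ 15904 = 0.02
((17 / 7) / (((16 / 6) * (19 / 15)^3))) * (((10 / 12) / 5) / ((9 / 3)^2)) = 6375 / 768208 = 0.01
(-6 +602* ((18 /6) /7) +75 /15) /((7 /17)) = 4369 /7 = 624.14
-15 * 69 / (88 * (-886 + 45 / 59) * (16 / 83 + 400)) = 1689465 / 50888594944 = 0.00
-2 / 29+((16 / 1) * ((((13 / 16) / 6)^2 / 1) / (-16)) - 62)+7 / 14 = -16460069 / 267264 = -61.59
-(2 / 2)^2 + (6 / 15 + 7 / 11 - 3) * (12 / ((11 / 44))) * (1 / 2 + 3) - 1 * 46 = -20729 / 55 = -376.89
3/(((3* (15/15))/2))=2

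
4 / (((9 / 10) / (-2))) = -80 / 9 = -8.89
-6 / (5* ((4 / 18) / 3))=-81 / 5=-16.20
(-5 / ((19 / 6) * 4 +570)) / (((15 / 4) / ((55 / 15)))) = -11 / 1311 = -0.01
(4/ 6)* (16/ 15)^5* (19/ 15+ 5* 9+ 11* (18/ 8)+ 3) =68.14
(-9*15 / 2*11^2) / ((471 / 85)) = -462825 / 314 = -1473.96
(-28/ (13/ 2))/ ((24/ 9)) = -21/ 13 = -1.62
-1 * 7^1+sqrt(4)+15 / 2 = 5 / 2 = 2.50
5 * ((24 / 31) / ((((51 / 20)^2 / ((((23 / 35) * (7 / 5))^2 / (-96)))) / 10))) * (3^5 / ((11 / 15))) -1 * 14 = -3093646 / 98549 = -31.39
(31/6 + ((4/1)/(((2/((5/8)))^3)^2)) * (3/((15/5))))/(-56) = -65058587/704643072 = -0.09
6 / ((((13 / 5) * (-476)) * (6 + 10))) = -0.00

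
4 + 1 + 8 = 13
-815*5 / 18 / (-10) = 815 / 36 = 22.64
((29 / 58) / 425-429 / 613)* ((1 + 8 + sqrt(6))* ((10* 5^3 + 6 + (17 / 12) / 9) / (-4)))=9877415921* sqrt(6) / 45018720 + 9877415921 / 5002080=2512.10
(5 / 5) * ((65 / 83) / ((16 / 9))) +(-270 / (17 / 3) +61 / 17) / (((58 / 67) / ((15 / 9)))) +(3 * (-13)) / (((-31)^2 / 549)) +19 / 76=-200860117669 / 1887511632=-106.42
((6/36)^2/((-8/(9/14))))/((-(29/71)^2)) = 5041/376768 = 0.01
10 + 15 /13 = 145 /13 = 11.15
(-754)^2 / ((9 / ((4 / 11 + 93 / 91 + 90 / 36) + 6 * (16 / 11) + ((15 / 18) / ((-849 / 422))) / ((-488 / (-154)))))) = 84895051113067 / 107669331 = 788479.41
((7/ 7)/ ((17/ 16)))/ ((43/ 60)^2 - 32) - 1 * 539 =-1038692813/ 1926967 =-539.03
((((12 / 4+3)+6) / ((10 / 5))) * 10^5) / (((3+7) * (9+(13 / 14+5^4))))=280000 / 2963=94.50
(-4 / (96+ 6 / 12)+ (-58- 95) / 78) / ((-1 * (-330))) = -10051 / 1655940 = -0.01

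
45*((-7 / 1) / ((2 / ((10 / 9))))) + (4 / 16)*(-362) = -531 / 2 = -265.50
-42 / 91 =-6 / 13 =-0.46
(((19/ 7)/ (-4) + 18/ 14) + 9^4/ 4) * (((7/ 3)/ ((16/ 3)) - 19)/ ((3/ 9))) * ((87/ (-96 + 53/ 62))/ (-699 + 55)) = -13800584061/ 106370768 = -129.74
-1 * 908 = -908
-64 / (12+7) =-3.37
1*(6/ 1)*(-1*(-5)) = 30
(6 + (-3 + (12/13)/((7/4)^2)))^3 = 9300746727/258474853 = 35.98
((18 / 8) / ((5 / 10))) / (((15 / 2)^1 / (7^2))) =147 / 5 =29.40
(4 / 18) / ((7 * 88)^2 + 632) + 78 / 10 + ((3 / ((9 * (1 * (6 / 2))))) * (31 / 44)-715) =-16630049639 / 23517945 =-707.12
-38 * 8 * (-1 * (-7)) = -2128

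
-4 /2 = -2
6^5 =7776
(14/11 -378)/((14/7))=-2072/11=-188.36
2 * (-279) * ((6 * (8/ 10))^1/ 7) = -382.63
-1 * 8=-8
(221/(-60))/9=-221/540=-0.41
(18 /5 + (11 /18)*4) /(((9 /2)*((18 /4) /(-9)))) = -1088 /405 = -2.69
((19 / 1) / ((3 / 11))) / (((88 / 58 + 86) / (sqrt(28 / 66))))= 551 * sqrt(462) / 22842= 0.52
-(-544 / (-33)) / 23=-544 / 759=-0.72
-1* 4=-4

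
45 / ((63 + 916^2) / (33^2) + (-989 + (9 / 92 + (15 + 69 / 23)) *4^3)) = 1127115 / 23539214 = 0.05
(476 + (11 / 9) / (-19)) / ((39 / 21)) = 569695 / 2223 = 256.27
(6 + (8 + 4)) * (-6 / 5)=-108 / 5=-21.60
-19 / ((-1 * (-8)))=-19 / 8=-2.38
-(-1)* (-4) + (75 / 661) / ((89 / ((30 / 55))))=-2588026 / 647119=-4.00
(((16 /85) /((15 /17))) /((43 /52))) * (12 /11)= 0.28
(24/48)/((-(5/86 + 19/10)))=-0.26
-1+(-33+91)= 57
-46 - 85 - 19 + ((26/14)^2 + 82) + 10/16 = -25059/392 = -63.93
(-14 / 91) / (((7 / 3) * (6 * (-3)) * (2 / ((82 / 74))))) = 41 / 20202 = 0.00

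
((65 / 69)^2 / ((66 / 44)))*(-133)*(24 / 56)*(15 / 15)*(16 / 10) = -256880 / 4761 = -53.96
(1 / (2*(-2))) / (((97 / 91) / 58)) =-2639 / 194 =-13.60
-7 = -7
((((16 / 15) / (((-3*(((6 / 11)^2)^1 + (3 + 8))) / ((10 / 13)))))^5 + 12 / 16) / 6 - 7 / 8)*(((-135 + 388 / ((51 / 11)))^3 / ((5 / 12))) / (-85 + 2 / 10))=-16882064675673159464320220906522955715 / 5886379614499593529232044723444776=-2867.99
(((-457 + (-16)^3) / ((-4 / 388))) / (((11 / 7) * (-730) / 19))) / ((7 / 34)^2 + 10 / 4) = -33950710234 / 11800085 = -2877.16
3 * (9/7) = 27/7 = 3.86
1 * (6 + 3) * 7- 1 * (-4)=67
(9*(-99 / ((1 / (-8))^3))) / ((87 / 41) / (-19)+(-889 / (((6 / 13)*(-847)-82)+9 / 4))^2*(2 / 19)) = 212877873679680000 / 123121065313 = 1729012.60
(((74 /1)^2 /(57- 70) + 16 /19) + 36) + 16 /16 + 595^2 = 87349478 /247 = 353641.61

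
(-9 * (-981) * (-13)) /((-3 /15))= 573885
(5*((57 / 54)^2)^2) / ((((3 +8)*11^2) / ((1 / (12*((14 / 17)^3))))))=3201335365 / 4600800787968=0.00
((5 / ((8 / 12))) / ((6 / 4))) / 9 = 5 / 9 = 0.56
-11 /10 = -1.10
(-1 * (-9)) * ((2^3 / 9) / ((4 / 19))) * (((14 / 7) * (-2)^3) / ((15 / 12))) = -2432 / 5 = -486.40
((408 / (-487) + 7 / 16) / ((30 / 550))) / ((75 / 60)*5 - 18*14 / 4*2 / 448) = -343090 / 279051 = -1.23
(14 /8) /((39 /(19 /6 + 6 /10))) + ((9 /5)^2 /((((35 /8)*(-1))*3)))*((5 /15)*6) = -265927 /819000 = -0.32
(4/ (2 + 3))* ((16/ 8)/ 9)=8/ 45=0.18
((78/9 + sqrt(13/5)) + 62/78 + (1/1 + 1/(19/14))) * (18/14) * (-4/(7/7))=-99576/1729 - 36 * sqrt(65)/35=-65.88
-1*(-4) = 4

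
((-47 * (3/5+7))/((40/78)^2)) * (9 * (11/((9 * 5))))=-14940783/5000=-2988.16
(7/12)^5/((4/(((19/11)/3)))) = 319333/32845824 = 0.01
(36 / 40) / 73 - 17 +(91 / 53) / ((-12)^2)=-47289001 / 2785680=-16.98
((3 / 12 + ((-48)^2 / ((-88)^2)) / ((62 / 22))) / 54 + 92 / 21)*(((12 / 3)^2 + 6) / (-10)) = -2262179 / 234360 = -9.65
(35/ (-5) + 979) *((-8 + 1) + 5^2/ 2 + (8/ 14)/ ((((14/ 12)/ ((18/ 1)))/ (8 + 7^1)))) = 6560514/ 49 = 133888.04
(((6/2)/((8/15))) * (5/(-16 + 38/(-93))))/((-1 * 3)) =6975/12208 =0.57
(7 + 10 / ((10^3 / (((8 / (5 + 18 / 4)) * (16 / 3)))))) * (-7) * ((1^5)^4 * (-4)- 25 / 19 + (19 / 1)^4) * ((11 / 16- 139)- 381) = 722865582067643 / 216600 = 3337329557.10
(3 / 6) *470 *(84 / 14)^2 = 8460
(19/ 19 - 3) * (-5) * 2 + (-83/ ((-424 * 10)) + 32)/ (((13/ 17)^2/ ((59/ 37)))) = 2845149313/ 26512720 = 107.31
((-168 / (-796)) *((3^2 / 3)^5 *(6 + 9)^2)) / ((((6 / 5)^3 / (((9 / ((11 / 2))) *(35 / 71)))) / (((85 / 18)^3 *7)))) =3970709.23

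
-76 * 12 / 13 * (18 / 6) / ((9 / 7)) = -2128 / 13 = -163.69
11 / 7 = 1.57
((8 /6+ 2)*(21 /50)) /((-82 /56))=-196 /205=-0.96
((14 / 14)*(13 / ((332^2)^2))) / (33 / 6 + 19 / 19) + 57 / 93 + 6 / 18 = 534570527837 / 564943853184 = 0.95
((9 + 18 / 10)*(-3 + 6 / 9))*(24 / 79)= -3024 / 395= -7.66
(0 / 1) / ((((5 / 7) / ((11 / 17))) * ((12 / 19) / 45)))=0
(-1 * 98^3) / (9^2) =-941192 / 81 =-11619.65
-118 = -118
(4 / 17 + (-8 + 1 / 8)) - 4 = -1583 / 136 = -11.64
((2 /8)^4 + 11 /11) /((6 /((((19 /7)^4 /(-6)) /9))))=-33492497 /199148544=-0.17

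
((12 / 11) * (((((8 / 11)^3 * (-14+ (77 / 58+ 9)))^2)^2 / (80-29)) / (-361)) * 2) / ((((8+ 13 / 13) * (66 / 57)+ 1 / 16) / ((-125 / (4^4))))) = 552533090333884416000 / 25135150181145456334025011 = 0.00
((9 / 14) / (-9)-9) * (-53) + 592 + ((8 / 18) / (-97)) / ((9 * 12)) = 354012835 / 329994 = 1072.79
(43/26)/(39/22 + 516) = 473/148083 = 0.00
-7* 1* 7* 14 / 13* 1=-686 / 13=-52.77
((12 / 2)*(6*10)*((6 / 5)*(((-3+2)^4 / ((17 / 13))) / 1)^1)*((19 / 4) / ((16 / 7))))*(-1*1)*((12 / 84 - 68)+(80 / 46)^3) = 35554606425 / 827356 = 42973.77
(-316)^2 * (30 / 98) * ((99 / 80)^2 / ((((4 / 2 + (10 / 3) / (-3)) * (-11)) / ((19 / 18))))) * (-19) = 6022271673 / 62720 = 96018.36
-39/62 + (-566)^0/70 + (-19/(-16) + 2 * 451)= 15668663/17360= 902.57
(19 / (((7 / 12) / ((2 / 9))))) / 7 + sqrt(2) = 2.45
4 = 4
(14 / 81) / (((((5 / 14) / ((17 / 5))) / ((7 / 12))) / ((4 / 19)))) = 23324 / 115425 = 0.20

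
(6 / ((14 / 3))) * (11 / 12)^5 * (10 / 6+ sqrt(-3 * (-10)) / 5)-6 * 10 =-34031225 / 580608+ 161051 * sqrt(30) / 967680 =-57.70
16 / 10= 8 / 5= 1.60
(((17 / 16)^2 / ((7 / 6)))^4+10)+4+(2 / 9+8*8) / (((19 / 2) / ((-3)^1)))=-198528771583351 / 36737271201792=-5.40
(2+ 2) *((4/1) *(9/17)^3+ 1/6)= 44818/14739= 3.04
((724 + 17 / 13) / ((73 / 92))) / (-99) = -289156 / 31317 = -9.23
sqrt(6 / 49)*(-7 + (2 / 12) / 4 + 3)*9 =-285*sqrt(6) / 56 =-12.47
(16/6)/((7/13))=104/21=4.95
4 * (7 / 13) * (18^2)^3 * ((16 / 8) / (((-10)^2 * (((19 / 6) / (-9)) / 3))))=-77139724032 / 6175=-12492263.00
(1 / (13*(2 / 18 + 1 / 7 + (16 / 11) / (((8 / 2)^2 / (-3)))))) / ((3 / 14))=-3234 / 169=-19.14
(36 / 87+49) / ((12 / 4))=1433 / 87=16.47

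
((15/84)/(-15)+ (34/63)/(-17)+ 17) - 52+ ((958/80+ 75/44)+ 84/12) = -398173/27720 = -14.36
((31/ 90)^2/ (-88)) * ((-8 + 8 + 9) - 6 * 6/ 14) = -961/ 110880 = -0.01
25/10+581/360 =1481/360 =4.11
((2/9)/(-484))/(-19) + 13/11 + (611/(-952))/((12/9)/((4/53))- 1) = 1126059997/984891600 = 1.14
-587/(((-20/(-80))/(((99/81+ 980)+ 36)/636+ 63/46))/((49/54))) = -6325.67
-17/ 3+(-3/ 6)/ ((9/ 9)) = -37/ 6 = -6.17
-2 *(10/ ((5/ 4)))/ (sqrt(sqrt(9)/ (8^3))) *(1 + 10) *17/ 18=-23936 *sqrt(6)/ 27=-2171.52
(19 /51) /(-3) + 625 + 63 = 105245 /153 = 687.88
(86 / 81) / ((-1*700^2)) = -43 / 19845000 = -0.00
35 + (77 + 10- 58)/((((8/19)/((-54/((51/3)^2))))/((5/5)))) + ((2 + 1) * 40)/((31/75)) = 11197073/35836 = 312.45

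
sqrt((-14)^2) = 14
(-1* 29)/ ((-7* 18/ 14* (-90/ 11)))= -319/ 810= -0.39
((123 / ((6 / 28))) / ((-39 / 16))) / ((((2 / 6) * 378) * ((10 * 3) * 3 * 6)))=-164 / 47385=-0.00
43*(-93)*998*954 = -3807415908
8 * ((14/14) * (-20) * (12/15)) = -128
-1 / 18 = -0.06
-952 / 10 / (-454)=238 / 1135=0.21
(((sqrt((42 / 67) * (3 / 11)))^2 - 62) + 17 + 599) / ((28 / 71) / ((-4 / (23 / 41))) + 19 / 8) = 9511378112 / 39813477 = 238.90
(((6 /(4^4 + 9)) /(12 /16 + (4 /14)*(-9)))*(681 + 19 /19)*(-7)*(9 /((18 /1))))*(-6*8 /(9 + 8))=-83.78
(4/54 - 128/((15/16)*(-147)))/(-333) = -6634/2202795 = -0.00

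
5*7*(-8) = -280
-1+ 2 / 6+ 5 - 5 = -2 / 3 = -0.67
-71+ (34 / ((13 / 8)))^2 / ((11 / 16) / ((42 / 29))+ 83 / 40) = 145790807 / 1447823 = 100.70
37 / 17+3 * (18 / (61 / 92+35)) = 12109 / 3281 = 3.69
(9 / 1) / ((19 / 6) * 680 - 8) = 27 / 6436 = 0.00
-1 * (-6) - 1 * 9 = -3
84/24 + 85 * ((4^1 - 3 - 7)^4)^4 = 239794342133763.50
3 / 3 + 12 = 13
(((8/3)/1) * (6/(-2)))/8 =-1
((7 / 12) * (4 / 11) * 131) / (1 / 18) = 5502 / 11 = 500.18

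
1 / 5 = 0.20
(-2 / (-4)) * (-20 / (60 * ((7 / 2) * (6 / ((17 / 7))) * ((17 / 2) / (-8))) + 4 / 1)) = 40 / 2189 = 0.02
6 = 6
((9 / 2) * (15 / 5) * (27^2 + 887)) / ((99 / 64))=155136 / 11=14103.27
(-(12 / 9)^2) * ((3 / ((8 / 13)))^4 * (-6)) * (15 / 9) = 1285245 / 128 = 10040.98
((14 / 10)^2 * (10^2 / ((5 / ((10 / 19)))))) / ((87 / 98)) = 38416 / 1653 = 23.24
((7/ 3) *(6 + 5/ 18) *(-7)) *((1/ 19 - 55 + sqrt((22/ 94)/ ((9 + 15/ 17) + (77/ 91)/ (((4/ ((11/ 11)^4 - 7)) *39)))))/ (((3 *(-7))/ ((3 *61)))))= -48959.77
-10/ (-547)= 10/ 547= 0.02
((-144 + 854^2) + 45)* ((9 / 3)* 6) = 13125906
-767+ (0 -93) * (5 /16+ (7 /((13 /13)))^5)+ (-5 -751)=-1564603.06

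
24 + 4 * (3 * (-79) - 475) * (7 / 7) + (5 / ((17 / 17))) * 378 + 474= -460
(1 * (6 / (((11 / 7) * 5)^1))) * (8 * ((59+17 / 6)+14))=5096 / 11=463.27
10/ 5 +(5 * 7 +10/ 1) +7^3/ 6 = 625/ 6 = 104.17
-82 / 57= -1.44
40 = 40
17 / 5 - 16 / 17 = 209 / 85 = 2.46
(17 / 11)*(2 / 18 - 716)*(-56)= 6133736 / 99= 61956.93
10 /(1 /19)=190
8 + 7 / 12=103 / 12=8.58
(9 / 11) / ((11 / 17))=153 / 121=1.26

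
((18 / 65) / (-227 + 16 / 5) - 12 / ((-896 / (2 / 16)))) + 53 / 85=460861199 / 738599680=0.62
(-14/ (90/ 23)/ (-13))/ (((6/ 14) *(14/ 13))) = 161/ 270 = 0.60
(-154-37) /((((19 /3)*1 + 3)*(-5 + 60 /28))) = 573 /80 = 7.16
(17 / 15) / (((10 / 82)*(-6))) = -697 / 450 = -1.55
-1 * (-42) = 42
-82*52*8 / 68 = -501.65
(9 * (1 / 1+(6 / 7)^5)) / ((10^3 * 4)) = 221247 / 67228000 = 0.00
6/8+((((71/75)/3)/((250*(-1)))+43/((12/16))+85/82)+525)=2694247303/4612500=584.12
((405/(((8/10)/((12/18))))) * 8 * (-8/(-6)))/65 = 720/13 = 55.38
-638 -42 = -680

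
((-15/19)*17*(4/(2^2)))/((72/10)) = -425/228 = -1.86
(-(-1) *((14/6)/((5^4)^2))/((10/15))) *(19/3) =133/2343750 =0.00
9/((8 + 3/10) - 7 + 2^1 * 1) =30/11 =2.73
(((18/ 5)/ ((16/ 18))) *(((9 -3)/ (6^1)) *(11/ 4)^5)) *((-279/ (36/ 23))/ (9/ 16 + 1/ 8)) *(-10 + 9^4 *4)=-11091232464741/ 2560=-4332512681.54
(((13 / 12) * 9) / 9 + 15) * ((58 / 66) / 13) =5597 / 5148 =1.09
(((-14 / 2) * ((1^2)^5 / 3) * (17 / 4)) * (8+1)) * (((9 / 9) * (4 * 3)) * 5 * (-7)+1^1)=149583 / 4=37395.75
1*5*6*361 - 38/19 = 10828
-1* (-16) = 16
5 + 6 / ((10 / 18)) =79 / 5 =15.80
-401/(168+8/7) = -2807/1184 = -2.37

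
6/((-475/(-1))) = 0.01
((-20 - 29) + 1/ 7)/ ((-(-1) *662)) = -171/ 2317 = -0.07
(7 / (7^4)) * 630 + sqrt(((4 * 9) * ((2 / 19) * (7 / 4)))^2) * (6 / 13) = 59274 / 12103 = 4.90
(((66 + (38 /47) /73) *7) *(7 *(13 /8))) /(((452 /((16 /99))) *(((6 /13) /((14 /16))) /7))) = 22975046549 /921182328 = 24.94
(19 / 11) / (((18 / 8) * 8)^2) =19 / 3564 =0.01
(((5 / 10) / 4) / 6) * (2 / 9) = 1 / 216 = 0.00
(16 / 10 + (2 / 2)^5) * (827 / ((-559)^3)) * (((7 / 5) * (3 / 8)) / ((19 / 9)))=-156303 / 51059395400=-0.00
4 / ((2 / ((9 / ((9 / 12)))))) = 24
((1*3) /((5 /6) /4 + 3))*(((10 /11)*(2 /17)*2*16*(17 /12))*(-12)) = -46080 /847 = -54.40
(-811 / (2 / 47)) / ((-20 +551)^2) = -38117 / 563922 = -0.07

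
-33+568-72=463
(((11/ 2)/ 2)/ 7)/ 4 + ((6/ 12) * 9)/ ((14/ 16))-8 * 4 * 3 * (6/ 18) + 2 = -2773/ 112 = -24.76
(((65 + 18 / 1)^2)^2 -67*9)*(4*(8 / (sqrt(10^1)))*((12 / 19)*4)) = 1213233702.54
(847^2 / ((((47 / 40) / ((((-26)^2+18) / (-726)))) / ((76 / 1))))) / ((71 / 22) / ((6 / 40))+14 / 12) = -137596437440 / 70359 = -1955633.78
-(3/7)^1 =-3/7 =-0.43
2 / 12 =1 / 6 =0.17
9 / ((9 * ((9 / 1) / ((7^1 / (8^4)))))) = 7 / 36864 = 0.00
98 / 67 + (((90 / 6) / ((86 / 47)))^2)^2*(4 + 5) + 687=151484596466507 / 3664954672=41333.28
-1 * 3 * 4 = -12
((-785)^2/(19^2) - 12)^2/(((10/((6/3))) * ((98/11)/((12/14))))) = 12355630433817/223500515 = 55282.34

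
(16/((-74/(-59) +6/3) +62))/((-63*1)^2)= 472/7640325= 0.00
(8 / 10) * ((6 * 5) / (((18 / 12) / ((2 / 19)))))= 32 / 19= 1.68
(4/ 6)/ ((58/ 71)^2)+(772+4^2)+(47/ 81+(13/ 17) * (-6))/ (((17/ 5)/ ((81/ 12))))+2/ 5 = 11395721411/ 14582940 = 781.44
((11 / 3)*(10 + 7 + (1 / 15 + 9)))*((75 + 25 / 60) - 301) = -11642807 / 540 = -21560.75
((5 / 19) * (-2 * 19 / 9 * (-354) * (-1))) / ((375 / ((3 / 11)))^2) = -236 / 1134375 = -0.00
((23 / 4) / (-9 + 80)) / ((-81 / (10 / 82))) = -115 / 943164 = -0.00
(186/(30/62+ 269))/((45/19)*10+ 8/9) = 492993/17551754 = 0.03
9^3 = 729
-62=-62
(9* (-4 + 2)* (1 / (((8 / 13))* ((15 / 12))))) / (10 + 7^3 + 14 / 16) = -936 / 14155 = -0.07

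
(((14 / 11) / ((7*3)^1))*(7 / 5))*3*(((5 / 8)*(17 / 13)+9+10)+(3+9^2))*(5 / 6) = 25193 / 1144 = 22.02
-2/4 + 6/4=1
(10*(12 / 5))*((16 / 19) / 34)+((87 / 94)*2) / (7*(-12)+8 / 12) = 2171697 / 3795250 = 0.57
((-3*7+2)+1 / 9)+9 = -89 / 9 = -9.89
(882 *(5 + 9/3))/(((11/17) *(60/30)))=59976/11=5452.36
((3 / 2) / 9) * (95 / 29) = 95 / 174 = 0.55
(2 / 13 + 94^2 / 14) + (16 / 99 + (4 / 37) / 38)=3999250042 / 6333327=631.46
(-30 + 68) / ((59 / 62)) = 39.93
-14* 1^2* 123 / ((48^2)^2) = -287 / 884736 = -0.00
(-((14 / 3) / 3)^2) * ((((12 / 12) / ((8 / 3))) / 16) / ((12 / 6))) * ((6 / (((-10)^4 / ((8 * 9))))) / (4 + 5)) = -49 / 360000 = -0.00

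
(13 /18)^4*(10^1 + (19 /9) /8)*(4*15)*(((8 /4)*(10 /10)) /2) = 105532895 /629856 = 167.55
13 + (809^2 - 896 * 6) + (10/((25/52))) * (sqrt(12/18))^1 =104 * sqrt(6)/15 + 649118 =649134.98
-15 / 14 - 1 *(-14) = 181 / 14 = 12.93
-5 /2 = -2.50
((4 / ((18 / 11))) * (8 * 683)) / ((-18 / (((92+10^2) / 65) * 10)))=-7693312 / 351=-21918.27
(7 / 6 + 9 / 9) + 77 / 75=3.19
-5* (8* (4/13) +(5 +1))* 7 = -3850/13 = -296.15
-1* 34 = -34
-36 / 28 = -9 / 7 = -1.29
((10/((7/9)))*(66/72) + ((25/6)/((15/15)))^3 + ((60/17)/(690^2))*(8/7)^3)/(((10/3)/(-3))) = -280246872439/3701518800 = -75.71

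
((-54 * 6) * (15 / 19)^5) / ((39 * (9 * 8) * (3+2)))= -455625 / 64378574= -0.01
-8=-8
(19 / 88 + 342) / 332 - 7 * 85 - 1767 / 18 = -60664327 / 87648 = -692.14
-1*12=-12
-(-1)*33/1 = 33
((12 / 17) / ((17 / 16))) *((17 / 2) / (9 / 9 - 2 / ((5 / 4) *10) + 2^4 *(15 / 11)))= 8800 / 35309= 0.25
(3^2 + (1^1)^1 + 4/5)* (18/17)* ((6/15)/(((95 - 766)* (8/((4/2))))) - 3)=-9783666/285175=-34.31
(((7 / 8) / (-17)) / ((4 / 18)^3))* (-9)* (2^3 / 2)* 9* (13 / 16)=5373459 / 4352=1234.71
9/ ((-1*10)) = -9/ 10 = -0.90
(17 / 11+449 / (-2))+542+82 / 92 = 319.94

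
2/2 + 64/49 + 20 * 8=162.31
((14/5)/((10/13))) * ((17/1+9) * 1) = 2366/25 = 94.64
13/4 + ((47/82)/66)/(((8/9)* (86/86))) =47045/14432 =3.26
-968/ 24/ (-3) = 121/ 9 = 13.44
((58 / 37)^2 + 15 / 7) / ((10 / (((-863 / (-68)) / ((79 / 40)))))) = 38043629 / 12869969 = 2.96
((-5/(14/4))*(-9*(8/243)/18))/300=2/25515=0.00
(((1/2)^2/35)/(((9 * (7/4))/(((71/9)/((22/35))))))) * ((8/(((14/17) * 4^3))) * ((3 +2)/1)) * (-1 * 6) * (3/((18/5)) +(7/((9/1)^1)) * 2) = -259505/4191264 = -0.06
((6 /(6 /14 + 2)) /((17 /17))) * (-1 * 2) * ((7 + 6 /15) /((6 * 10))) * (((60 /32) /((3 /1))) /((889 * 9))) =-37 /777240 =-0.00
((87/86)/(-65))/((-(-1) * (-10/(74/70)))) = 3219/1956500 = 0.00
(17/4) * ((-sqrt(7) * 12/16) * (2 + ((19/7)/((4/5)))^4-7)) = -3997244595 * sqrt(7)/9834496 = -1075.37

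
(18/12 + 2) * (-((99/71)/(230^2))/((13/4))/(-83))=693/2026308050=0.00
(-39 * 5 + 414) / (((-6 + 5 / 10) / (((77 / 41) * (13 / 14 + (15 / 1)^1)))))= -1191.15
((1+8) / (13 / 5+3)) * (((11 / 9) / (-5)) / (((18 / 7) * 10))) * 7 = -77 / 720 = -0.11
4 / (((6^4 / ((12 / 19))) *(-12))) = -1 / 6156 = -0.00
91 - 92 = -1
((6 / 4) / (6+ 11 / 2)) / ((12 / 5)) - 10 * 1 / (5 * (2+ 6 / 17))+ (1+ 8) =1887 / 230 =8.20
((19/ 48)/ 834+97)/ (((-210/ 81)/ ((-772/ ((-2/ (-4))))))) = 2248328217/ 38920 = 57767.94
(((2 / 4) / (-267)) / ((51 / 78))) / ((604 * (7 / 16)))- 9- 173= -873185638 / 4797723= -182.00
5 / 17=0.29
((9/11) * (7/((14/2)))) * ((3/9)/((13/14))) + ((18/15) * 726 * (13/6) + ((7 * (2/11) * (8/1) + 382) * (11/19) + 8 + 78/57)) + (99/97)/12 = 2124.40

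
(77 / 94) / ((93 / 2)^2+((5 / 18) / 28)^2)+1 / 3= 25843906535 / 77443703061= 0.33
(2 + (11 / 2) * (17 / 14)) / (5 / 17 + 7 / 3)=12393 / 3752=3.30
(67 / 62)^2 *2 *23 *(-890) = -47809.48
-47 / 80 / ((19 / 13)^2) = -7943 / 28880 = -0.28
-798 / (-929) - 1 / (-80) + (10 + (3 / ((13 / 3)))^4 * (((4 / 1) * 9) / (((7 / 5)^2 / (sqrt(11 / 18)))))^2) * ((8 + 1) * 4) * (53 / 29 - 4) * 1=-94697686875407477 / 21114034563440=-4485.06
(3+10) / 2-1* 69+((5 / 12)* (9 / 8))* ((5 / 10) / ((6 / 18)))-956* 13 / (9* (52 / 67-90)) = -79747823 / 1721664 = -46.32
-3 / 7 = -0.43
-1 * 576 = -576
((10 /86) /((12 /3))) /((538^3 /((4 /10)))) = 1 /13391994992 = 0.00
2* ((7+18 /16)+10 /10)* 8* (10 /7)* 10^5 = 146000000 /7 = 20857142.86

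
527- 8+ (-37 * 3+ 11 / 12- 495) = -86.08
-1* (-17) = 17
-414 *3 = -1242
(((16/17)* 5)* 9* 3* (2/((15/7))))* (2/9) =26.35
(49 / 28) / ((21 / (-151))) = -12.58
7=7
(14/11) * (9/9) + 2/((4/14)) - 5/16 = 1401/176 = 7.96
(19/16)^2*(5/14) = 1805/3584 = 0.50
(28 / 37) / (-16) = -7 / 148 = -0.05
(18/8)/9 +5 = 21/4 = 5.25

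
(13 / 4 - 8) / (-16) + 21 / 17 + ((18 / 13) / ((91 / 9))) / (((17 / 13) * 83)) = 12601219 / 8217664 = 1.53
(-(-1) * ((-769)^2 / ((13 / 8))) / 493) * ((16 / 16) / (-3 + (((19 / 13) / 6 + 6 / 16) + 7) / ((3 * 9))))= -3065615424 / 11287235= -271.60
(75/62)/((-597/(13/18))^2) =4225/2386514664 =0.00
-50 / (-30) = 5 / 3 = 1.67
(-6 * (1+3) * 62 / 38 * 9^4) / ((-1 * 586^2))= 1220346 / 1631131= 0.75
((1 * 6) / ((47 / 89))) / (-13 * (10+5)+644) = 534 / 21103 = 0.03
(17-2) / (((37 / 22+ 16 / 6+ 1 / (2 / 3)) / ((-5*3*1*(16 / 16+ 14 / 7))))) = -22275 / 193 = -115.41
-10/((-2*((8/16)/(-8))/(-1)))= 80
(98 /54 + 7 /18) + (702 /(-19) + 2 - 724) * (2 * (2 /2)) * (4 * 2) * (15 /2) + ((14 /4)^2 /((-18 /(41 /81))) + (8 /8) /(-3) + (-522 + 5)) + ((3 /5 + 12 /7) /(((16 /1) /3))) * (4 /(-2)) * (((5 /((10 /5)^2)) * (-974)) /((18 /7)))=-40413119021 /443232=-91178.25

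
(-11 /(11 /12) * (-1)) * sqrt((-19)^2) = 228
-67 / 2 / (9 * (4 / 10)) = -335 / 36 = -9.31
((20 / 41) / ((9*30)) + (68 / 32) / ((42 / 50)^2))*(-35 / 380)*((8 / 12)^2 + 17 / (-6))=56229337 / 84805056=0.66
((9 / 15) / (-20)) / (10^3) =-3 / 100000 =-0.00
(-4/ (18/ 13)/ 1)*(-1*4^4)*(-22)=-146432/ 9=-16270.22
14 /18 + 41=376 /9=41.78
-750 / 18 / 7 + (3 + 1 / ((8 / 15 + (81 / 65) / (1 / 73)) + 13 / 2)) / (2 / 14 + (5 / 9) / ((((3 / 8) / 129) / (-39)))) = -747830270498 / 125626961397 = -5.95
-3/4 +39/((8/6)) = 57/2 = 28.50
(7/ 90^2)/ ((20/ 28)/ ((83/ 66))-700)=-4067/ 3291597000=-0.00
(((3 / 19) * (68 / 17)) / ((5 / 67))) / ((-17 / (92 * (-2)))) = 147936 / 1615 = 91.60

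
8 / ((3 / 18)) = 48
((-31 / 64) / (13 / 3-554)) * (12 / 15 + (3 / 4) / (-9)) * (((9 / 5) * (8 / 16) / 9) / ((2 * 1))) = 1333 / 42214400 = 0.00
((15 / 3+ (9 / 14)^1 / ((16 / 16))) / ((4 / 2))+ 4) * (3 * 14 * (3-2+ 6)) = 4011 / 2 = 2005.50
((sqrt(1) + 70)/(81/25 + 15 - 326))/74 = -1775/569356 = -0.00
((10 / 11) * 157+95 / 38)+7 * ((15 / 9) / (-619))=5932345 / 40854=145.21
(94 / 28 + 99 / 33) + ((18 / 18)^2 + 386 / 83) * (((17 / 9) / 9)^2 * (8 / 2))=56056403 / 7623882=7.35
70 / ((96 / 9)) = 105 / 16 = 6.56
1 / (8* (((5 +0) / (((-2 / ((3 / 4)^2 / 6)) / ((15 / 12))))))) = -32 / 75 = -0.43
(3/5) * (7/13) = 21/65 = 0.32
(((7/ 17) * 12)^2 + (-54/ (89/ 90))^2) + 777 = 8660639289/ 2289169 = 3783.31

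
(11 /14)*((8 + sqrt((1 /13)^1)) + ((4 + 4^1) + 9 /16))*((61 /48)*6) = 671*sqrt(13) /1456 + 177815 /1792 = 100.89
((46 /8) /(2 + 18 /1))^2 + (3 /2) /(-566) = 144907 /1811200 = 0.08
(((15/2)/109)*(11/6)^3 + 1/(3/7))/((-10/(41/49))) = -1774439/7691040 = -0.23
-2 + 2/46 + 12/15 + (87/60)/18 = -8909/8280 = -1.08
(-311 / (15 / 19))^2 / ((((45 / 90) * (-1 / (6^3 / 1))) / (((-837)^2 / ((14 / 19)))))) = -11154336413133384 / 175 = -63739065217905.05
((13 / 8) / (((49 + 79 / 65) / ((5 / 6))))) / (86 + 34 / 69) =97175 / 311672832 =0.00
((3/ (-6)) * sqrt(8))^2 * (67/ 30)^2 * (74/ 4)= 166093/ 900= 184.55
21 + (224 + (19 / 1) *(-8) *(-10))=1765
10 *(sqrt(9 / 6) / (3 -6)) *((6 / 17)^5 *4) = -51840 *sqrt(6) / 1419857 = -0.09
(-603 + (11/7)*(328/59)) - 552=-473407/413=-1146.26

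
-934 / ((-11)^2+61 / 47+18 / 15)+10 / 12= -6.73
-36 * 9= -324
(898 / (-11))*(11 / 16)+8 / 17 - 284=-46193 / 136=-339.65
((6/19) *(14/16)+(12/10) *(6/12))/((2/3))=999/760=1.31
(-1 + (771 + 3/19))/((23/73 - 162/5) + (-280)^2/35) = 5341045/15311891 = 0.35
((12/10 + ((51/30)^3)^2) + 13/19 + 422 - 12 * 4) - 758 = -6801586189/19000000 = -357.98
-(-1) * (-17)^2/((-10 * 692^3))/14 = -289/46392344320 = -0.00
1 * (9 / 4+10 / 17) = 2.84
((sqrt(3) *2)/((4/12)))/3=2 *sqrt(3)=3.46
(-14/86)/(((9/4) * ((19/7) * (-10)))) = 98/36765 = 0.00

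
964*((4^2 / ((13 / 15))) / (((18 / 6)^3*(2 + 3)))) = 15424 / 117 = 131.83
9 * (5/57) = 15/19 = 0.79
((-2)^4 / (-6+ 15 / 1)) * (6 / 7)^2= 64 / 49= 1.31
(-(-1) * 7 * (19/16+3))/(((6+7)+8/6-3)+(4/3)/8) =2.55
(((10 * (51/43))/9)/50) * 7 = 119/645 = 0.18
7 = 7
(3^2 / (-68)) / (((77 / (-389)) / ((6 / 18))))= 1167 / 5236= 0.22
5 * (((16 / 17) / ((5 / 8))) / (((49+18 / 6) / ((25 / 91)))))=800 / 20111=0.04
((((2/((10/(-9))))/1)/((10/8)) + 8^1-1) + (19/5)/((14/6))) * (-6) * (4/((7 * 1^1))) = -24.65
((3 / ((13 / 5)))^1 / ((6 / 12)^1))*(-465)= -13950 / 13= -1073.08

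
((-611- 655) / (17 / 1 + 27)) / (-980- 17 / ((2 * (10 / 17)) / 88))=3165 / 247676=0.01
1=1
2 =2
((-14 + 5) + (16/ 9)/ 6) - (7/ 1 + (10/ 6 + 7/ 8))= -18.25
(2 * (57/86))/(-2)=-57/86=-0.66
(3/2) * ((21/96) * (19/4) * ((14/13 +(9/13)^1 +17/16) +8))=898947/53248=16.88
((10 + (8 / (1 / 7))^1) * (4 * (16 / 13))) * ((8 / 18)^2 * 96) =720896 / 117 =6161.50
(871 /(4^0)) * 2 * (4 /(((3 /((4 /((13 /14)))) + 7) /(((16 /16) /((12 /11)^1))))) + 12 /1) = 28101944 /1293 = 21733.91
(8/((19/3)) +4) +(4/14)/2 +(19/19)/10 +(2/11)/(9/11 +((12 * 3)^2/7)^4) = 45449773307986507/8254567594964250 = 5.51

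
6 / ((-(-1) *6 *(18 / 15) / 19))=95 / 6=15.83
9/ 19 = 0.47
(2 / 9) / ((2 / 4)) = 4 / 9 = 0.44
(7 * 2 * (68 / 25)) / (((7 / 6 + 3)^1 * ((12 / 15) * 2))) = 5.71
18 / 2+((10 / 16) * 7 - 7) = 51 / 8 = 6.38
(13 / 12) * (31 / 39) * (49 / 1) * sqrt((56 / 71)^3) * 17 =723044 * sqrt(994) / 45369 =502.46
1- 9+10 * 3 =22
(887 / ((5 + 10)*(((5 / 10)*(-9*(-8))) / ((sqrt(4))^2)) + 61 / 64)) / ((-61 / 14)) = -113536 / 75823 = -1.50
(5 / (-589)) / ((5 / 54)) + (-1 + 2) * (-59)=-34805 / 589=-59.09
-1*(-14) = 14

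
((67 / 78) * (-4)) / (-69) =134 / 2691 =0.05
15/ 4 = 3.75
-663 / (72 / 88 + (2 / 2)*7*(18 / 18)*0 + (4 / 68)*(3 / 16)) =-661232 / 827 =-799.56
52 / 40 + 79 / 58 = 386 / 145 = 2.66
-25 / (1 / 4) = -100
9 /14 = 0.64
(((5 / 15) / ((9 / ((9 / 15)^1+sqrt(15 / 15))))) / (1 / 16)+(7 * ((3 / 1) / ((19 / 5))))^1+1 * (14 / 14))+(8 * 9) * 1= 203852 / 2565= 79.47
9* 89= 801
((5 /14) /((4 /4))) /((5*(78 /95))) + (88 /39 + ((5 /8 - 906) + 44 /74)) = -24308043 /26936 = -902.44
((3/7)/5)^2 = 9/1225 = 0.01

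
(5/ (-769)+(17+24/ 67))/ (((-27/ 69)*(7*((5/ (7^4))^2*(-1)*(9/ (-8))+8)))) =-45157115903648/ 57027844427241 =-0.79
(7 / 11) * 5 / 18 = 35 / 198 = 0.18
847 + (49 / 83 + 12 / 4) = 70599 / 83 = 850.59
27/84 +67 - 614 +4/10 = -76479/140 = -546.28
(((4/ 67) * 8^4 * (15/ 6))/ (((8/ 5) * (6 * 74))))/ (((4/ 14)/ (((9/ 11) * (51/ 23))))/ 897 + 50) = 66830400/ 3882964297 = 0.02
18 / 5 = 3.60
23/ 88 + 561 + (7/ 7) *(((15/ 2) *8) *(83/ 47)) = 2759617/ 4136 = 667.22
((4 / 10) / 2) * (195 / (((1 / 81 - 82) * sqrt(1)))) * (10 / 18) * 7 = -12285 / 6641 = -1.85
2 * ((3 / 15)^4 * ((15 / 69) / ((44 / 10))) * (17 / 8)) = 17 / 50600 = 0.00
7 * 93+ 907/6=4813/6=802.17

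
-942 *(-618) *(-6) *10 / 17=-34929360 / 17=-2054668.24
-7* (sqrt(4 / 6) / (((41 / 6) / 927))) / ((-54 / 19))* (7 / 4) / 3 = 95893* sqrt(6) / 1476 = 159.14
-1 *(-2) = 2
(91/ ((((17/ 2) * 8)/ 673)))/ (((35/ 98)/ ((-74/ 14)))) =-2265991/ 170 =-13329.36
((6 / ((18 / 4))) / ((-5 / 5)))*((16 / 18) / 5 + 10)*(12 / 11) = -7328 / 495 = -14.80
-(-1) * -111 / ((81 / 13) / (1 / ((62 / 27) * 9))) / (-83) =0.01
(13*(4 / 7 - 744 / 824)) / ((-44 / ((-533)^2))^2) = -250755281674547 / 1395856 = -179642657.75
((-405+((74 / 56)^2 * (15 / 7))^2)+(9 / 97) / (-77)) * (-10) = 62826018393465 / 16068029824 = 3910.00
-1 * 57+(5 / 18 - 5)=-1111 / 18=-61.72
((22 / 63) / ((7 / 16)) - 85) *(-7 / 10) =37133 / 630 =58.94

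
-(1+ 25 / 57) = -82 / 57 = -1.44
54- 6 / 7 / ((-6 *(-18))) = 6803 / 126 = 53.99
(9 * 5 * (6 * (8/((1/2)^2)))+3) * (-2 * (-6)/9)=11524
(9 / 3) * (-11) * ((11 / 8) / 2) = -363 / 16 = -22.69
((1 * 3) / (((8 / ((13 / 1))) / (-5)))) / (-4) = 195 / 32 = 6.09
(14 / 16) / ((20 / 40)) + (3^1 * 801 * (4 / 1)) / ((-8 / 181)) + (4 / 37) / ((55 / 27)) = -217469.70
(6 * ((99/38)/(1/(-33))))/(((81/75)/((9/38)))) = -81675/722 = -113.12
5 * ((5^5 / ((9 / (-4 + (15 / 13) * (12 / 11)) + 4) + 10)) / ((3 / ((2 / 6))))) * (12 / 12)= 6125000 / 37809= 162.00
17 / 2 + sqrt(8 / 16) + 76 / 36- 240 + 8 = -3985 / 18 + sqrt(2) / 2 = -220.68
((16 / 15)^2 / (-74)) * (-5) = 128 / 1665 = 0.08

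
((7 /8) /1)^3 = 343 /512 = 0.67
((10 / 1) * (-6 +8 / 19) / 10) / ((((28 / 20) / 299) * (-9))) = 158470 / 1197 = 132.39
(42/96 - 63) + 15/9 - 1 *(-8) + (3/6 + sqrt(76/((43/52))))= -42.81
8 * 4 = 32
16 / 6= 8 / 3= 2.67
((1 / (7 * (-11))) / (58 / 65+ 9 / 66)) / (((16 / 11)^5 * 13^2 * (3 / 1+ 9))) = -805255 / 842180591616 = -0.00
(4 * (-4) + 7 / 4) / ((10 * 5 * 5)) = -57 / 1000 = -0.06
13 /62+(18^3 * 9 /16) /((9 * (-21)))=-3721 /217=-17.15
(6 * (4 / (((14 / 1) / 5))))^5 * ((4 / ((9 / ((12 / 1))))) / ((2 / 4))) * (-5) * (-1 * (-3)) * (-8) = 995328000000 / 16807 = 59221038.85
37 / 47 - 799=-37516 / 47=-798.21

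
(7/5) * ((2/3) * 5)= 14/3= 4.67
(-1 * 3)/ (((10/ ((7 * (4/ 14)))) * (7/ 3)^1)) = -0.26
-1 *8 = -8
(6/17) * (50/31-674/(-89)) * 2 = 304128/46903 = 6.48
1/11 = 0.09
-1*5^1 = -5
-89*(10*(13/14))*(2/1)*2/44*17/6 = -98345/462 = -212.87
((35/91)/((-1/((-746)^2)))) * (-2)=5565160/13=428089.23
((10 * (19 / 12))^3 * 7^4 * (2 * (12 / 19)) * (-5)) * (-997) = 60011160902.78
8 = 8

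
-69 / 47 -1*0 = -69 / 47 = -1.47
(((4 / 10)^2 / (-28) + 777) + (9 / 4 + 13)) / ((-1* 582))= -184857 / 135800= -1.36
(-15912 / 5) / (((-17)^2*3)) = -312 / 85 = -3.67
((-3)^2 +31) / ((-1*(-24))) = 1.67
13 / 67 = 0.19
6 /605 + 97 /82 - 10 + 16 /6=-913889 /148830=-6.14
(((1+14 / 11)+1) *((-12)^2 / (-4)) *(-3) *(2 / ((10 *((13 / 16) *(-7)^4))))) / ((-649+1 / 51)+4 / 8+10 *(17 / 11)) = -6345216 / 110845946575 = -0.00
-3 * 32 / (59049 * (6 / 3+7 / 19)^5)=-79235168 / 3632067084375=-0.00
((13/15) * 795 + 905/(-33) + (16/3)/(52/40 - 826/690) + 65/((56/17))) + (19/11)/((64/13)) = 769917773/1049664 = 733.49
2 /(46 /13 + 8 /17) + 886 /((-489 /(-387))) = 50668265 /72209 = 701.69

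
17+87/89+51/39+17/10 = 242799/11570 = 20.99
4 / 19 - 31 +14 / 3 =-26.12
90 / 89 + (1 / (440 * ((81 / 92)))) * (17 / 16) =12865199 / 12687840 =1.01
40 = 40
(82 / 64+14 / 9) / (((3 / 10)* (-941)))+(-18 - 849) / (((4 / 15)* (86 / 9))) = -5947700285 / 17480016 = -340.26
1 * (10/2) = 5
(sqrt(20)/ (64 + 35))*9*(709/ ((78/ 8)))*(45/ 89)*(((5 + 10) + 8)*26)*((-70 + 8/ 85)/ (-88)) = 581377164*sqrt(5)/ 183073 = 7100.99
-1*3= -3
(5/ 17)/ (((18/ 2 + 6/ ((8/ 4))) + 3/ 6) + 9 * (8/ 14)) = 70/ 4199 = 0.02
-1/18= -0.06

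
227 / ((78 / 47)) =10669 / 78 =136.78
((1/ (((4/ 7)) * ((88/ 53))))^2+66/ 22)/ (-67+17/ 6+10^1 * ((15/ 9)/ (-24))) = -4584177/ 72328960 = -0.06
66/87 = 22/29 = 0.76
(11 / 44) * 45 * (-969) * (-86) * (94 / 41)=2149407.44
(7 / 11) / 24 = 7 / 264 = 0.03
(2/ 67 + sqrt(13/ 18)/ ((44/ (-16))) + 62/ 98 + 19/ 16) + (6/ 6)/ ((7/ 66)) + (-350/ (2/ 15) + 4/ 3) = -411670565/ 157584 - 2 *sqrt(26)/ 33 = -2612.70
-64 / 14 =-32 / 7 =-4.57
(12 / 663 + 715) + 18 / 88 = 6954825 / 9724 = 715.22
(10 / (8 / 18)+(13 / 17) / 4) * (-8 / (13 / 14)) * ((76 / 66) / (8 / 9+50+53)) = -4925256 / 2272985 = -2.17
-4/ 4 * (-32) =32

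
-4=-4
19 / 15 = 1.27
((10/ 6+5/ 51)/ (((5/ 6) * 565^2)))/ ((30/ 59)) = 354/ 27134125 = 0.00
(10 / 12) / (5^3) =0.01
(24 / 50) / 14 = 6 / 175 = 0.03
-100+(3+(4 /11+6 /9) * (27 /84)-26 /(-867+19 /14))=-180359497 /1866326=-96.64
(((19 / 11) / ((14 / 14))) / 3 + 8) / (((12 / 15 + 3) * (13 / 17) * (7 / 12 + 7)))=96220 / 247247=0.39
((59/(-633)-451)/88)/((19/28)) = -999397/132297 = -7.55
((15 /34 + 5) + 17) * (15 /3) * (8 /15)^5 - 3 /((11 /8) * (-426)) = 4.85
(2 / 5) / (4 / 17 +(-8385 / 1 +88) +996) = -34 / 620565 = -0.00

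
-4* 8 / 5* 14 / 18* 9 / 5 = -224 / 25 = -8.96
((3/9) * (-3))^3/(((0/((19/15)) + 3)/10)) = -10/3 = -3.33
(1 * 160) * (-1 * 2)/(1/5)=-1600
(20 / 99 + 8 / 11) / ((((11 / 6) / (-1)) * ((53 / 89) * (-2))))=8188 / 19239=0.43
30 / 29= 1.03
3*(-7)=-21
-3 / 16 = -0.19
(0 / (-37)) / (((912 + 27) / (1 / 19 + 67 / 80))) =0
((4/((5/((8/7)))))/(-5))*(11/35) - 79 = -484227/6125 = -79.06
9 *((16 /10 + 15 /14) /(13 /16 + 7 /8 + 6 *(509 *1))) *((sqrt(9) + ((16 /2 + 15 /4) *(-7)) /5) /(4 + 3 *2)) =-150909 /14259875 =-0.01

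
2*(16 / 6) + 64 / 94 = 848 / 141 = 6.01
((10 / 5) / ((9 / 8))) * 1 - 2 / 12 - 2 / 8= 49 / 36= 1.36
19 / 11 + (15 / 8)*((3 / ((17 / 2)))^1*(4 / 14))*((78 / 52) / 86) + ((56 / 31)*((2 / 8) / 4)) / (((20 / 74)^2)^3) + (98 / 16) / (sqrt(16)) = 1022302378496181 / 3489794000000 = 292.94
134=134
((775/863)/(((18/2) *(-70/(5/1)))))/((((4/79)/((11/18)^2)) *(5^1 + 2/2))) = -7408225/845546688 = -0.01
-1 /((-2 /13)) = 13 /2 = 6.50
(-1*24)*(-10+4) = 144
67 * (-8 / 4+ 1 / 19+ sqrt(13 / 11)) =-2479 / 19+ 67 * sqrt(143) / 11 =-57.64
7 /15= 0.47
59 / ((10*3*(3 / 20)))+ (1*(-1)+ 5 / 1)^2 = 262 / 9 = 29.11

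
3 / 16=0.19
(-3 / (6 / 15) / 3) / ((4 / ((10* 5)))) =-125 / 4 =-31.25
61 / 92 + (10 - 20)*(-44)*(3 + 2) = 202461 / 92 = 2200.66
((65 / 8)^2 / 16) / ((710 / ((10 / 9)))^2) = 4225 / 418120704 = 0.00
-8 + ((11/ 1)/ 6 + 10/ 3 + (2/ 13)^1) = -209/ 78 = -2.68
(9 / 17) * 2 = 18 / 17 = 1.06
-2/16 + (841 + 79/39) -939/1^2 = -29983/312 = -96.10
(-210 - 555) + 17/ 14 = -10693/ 14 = -763.79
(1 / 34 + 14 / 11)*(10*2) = 4870 / 187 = 26.04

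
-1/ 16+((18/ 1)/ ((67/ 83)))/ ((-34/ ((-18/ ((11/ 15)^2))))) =48267781/ 2205104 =21.89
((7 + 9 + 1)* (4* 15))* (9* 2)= 18360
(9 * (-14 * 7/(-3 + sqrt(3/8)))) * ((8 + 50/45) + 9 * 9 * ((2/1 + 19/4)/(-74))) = 224861 * sqrt(6)/5106 + 449722/851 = 636.34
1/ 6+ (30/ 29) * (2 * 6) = 2189/ 174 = 12.58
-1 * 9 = -9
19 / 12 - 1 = 7 / 12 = 0.58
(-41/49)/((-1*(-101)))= -41/4949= -0.01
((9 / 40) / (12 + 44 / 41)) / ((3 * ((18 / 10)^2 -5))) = -615 / 188672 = -0.00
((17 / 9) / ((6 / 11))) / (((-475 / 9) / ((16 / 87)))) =-1496 / 123975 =-0.01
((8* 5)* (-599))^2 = 574081600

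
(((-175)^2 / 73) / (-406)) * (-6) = 13125 / 2117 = 6.20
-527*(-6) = 3162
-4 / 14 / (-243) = 2 / 1701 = 0.00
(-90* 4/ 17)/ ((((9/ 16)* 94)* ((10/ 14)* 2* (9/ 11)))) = -2464/ 7191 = -0.34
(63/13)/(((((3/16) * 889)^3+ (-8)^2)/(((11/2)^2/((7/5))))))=5575680/246614382391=0.00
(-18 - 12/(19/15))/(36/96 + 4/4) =-4176/209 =-19.98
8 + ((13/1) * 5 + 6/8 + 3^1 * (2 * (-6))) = 151/4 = 37.75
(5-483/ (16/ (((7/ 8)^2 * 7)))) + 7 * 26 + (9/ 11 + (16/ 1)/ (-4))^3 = -9538911/ 1362944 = -7.00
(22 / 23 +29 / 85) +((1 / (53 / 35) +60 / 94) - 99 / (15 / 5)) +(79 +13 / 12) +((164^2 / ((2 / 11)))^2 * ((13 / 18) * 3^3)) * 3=74809779141962944469 / 58438860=1280137551313.68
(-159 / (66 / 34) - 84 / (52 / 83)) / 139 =-30886 / 19877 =-1.55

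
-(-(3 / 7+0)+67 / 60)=-289 / 420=-0.69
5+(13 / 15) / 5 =388 / 75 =5.17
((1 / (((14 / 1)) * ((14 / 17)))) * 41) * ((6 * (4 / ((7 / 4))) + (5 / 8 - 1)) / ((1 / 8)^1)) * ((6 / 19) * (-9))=-14057793 / 13034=-1078.55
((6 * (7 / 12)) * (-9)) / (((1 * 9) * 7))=-1 / 2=-0.50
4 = 4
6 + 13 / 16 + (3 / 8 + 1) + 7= 243 / 16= 15.19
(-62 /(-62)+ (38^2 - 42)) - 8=1395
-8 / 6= -4 / 3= -1.33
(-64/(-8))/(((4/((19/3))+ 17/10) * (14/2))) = 1520/3101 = 0.49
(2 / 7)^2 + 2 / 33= 230 / 1617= 0.14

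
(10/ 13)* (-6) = -60/ 13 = -4.62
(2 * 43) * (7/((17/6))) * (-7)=-25284/17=-1487.29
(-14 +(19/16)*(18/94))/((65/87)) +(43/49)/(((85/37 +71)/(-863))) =-23356722679/811945680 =-28.77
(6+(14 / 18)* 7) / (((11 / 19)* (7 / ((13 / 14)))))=25441 / 9702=2.62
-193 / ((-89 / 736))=142048 / 89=1596.04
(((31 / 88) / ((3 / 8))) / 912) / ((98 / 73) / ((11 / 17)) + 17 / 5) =11315 / 60140016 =0.00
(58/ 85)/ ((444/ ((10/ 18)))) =29/ 33966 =0.00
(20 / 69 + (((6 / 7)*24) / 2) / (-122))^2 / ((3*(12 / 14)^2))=9168784 / 478323387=0.02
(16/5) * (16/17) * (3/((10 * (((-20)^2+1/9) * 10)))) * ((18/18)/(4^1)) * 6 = 2592/7652125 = 0.00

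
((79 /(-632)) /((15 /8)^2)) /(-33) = 8 /7425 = 0.00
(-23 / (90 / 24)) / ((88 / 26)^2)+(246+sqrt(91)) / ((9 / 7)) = 7 * sqrt(91) / 9+461731 / 2420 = 198.22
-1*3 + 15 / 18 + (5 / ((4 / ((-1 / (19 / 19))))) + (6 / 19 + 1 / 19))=-695 / 228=-3.05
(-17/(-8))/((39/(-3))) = -17/104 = -0.16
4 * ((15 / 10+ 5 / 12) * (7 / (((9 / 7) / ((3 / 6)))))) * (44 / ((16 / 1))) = 12397 / 216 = 57.39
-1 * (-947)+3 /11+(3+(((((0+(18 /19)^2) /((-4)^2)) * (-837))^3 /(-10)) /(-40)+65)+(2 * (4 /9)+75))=99251747307853273 /119233080806400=832.42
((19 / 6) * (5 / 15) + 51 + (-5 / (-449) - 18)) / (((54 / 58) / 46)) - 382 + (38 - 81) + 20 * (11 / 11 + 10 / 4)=1328.15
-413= -413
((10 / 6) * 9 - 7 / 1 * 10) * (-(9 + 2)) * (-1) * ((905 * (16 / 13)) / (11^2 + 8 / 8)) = -4380200 / 793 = -5523.58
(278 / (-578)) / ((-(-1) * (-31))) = 139 / 8959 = 0.02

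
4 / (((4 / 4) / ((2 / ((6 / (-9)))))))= -12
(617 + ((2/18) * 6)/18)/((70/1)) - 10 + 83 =2209/27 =81.81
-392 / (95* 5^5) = -392 / 296875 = -0.00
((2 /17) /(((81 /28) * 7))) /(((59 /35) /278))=77840 /81243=0.96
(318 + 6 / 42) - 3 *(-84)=3991 / 7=570.14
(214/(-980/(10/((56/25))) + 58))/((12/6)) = -0.66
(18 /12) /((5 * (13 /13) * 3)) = 1 /10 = 0.10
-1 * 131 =-131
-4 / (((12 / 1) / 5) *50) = -1 / 30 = -0.03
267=267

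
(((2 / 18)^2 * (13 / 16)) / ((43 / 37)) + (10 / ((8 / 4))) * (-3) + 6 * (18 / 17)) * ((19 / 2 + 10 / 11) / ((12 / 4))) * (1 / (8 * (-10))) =1874099131 / 5002145280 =0.37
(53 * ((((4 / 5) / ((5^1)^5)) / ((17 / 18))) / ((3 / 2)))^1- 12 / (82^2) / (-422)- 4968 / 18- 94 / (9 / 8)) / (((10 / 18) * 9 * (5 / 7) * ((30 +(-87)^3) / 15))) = 4268193413349971 / 1861136998280156250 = 0.00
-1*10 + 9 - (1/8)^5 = -32769/32768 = -1.00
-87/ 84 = -29/ 28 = -1.04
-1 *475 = -475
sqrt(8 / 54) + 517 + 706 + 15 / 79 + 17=2 *sqrt(3) / 9 + 97975 / 79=1240.57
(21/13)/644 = 3/1196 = 0.00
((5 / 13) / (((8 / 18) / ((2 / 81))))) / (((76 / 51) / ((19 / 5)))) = 17 / 312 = 0.05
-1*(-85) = 85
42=42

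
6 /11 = 0.55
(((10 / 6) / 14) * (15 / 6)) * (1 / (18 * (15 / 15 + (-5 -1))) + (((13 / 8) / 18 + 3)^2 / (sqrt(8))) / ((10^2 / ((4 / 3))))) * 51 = -85 / 504 + 3366425 * sqrt(2) / 6967296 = 0.51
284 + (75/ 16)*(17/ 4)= 19451/ 64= 303.92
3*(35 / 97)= 105 / 97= 1.08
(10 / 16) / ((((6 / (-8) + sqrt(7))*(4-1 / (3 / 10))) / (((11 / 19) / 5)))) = 99 / 7828 + 33*sqrt(7) / 1957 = 0.06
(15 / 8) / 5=3 / 8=0.38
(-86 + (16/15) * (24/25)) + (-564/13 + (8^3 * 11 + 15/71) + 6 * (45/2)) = 650582394/115375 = 5638.85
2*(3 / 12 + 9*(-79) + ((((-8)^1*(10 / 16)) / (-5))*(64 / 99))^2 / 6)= -83584537 / 58806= -1421.36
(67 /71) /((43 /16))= 1072 /3053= 0.35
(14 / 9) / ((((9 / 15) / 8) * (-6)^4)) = 35 / 2187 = 0.02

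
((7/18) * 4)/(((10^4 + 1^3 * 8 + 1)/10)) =140/90081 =0.00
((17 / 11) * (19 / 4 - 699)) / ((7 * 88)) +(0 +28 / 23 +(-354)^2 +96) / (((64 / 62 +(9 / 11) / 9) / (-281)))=-7491439166041617 / 238759136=-31376555.02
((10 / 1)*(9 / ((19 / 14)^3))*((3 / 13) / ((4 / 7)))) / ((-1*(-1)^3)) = 1296540 / 89167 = 14.54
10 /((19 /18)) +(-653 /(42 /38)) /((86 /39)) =-2956169 /11438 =-258.45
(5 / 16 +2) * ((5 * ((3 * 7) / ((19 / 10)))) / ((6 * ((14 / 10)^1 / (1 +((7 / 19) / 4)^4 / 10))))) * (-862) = -133007612386675 / 10142101504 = -13114.40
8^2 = 64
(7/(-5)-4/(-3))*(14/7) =-0.13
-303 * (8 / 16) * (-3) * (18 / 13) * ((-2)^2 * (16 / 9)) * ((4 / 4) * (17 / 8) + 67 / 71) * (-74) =-937957104 / 923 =-1016204.88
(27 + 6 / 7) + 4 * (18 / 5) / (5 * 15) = 24543 / 875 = 28.05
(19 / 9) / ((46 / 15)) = 0.69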